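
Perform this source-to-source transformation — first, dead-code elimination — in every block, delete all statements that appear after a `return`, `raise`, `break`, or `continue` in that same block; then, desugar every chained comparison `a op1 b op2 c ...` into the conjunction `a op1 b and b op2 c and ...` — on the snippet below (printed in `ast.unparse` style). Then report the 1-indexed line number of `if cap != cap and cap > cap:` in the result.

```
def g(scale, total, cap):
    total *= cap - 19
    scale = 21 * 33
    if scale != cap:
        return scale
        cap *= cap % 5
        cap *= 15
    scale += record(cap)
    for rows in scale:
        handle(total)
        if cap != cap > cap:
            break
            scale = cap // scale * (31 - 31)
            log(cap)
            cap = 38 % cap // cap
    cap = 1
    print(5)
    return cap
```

9

Transformed code:
def g(scale, total, cap):
    total *= cap - 19
    scale = 21 * 33
    if scale != cap:
        return scale
    scale += record(cap)
    for rows in scale:
        handle(total)
        if cap != cap and cap > cap:
            break
    cap = 1
    print(5)
    return cap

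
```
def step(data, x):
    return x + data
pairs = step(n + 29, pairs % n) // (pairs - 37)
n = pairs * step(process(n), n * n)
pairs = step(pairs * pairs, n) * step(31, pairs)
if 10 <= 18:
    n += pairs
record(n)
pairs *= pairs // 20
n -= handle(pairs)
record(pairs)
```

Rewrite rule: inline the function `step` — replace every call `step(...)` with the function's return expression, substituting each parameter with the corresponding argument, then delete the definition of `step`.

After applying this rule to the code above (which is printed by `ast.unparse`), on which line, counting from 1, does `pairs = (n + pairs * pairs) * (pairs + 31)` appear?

Transformed code:
pairs = (pairs % n + (n + 29)) // (pairs - 37)
n = pairs * (n * n + process(n))
pairs = (n + pairs * pairs) * (pairs + 31)
if 10 <= 18:
    n += pairs
record(n)
pairs *= pairs // 20
n -= handle(pairs)
record(pairs)

3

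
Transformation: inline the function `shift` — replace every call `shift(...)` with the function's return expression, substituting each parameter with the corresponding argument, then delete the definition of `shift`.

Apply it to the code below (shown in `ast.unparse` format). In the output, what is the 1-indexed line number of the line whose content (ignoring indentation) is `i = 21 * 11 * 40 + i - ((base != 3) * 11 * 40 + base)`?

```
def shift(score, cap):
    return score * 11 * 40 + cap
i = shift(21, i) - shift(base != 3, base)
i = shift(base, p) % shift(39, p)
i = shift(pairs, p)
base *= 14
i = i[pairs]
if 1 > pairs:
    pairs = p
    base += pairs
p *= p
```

Transformed code:
i = 21 * 11 * 40 + i - ((base != 3) * 11 * 40 + base)
i = (base * 11 * 40 + p) % (39 * 11 * 40 + p)
i = pairs * 11 * 40 + p
base *= 14
i = i[pairs]
if 1 > pairs:
    pairs = p
    base += pairs
p *= p

1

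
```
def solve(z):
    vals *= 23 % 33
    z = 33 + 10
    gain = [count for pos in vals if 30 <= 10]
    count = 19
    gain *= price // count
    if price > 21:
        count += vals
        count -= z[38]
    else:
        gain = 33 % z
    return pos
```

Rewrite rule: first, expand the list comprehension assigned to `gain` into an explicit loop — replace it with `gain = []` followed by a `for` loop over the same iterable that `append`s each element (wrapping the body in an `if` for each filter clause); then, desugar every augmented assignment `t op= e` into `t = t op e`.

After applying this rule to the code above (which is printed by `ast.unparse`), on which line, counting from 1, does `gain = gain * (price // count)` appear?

Transformed code:
def solve(z):
    vals = vals * (23 % 33)
    z = 33 + 10
    gain = []
    for pos in vals:
        if 30 <= 10:
            gain.append(count)
    count = 19
    gain = gain * (price // count)
    if price > 21:
        count = count + vals
        count = count - z[38]
    else:
        gain = 33 % z
    return pos

9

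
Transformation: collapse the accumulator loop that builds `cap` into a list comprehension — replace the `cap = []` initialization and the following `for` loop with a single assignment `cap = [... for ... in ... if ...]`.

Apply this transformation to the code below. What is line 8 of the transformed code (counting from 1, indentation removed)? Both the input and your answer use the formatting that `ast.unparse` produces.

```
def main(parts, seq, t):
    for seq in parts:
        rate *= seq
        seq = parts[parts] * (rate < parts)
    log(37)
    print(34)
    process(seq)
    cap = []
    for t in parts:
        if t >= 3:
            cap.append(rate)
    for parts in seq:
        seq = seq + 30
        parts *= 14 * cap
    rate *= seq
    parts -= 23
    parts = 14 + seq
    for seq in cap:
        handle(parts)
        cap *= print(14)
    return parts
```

cap = [rate for t in parts if t >= 3]

Transformed code:
def main(parts, seq, t):
    for seq in parts:
        rate *= seq
        seq = parts[parts] * (rate < parts)
    log(37)
    print(34)
    process(seq)
    cap = [rate for t in parts if t >= 3]
    for parts in seq:
        seq = seq + 30
        parts *= 14 * cap
    rate *= seq
    parts -= 23
    parts = 14 + seq
    for seq in cap:
        handle(parts)
        cap *= print(14)
    return parts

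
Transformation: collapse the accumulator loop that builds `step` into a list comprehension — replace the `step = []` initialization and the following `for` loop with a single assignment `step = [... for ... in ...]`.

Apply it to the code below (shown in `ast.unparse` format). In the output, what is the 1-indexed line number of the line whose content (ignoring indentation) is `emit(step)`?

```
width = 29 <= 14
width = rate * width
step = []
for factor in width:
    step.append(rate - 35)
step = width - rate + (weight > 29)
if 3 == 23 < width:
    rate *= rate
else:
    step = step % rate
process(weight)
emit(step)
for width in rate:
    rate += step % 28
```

Transformed code:
width = 29 <= 14
width = rate * width
step = [rate - 35 for factor in width]
step = width - rate + (weight > 29)
if 3 == 23 < width:
    rate *= rate
else:
    step = step % rate
process(weight)
emit(step)
for width in rate:
    rate += step % 28

10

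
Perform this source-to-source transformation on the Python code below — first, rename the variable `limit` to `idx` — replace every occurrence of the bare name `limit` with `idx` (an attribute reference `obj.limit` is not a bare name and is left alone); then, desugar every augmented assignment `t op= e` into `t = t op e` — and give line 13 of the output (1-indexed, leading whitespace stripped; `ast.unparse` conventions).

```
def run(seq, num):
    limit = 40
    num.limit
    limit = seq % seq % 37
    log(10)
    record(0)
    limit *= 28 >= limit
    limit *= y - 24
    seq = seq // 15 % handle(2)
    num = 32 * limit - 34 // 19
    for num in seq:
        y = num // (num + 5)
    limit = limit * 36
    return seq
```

Transformed code:
def run(seq, num):
    idx = 40
    num.limit
    idx = seq % seq % 37
    log(10)
    record(0)
    idx = idx * (28 >= idx)
    idx = idx * (y - 24)
    seq = seq // 15 % handle(2)
    num = 32 * idx - 34 // 19
    for num in seq:
        y = num // (num + 5)
    idx = idx * 36
    return seq

idx = idx * 36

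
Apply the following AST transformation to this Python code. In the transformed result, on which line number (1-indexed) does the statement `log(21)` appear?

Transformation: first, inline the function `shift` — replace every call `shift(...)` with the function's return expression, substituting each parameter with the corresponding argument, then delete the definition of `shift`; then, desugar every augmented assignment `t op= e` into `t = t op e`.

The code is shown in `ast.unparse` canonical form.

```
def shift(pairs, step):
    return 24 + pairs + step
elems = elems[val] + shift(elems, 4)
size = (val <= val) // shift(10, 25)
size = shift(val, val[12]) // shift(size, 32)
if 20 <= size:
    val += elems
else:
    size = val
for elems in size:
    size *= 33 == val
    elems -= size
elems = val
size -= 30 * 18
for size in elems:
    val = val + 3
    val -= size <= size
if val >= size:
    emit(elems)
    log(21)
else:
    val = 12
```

Transformed code:
elems = elems[val] + (24 + elems + 4)
size = (val <= val) // (24 + 10 + 25)
size = (24 + val + val[12]) // (24 + size + 32)
if 20 <= size:
    val = val + elems
else:
    size = val
for elems in size:
    size = size * (33 == val)
    elems = elems - size
elems = val
size = size - 30 * 18
for size in elems:
    val = val + 3
    val = val - (size <= size)
if val >= size:
    emit(elems)
    log(21)
else:
    val = 12

18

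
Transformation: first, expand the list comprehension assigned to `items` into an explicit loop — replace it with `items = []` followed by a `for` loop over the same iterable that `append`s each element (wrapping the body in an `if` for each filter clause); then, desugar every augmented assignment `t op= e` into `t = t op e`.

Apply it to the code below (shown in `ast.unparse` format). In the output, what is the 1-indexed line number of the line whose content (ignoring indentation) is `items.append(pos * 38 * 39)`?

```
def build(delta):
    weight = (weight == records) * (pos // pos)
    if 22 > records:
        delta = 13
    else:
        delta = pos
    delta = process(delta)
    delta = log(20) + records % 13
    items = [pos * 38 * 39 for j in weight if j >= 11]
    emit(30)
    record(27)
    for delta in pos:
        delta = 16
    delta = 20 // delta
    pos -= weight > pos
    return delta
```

Transformed code:
def build(delta):
    weight = (weight == records) * (pos // pos)
    if 22 > records:
        delta = 13
    else:
        delta = pos
    delta = process(delta)
    delta = log(20) + records % 13
    items = []
    for j in weight:
        if j >= 11:
            items.append(pos * 38 * 39)
    emit(30)
    record(27)
    for delta in pos:
        delta = 16
    delta = 20 // delta
    pos = pos - (weight > pos)
    return delta

12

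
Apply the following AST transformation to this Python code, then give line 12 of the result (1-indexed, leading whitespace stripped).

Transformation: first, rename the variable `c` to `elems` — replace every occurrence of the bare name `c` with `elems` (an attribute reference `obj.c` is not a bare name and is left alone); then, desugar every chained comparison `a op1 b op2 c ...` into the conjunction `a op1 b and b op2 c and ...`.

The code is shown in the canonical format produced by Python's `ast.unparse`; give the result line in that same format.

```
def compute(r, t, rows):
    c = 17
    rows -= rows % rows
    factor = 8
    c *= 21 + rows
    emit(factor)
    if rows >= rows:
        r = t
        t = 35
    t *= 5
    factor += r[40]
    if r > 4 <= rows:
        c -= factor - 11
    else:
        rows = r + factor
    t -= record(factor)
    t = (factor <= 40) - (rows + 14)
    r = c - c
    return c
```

if r > 4 and 4 <= rows:

Transformed code:
def compute(r, t, rows):
    elems = 17
    rows -= rows % rows
    factor = 8
    elems *= 21 + rows
    emit(factor)
    if rows >= rows:
        r = t
        t = 35
    t *= 5
    factor += r[40]
    if r > 4 and 4 <= rows:
        elems -= factor - 11
    else:
        rows = r + factor
    t -= record(factor)
    t = (factor <= 40) - (rows + 14)
    r = elems - elems
    return elems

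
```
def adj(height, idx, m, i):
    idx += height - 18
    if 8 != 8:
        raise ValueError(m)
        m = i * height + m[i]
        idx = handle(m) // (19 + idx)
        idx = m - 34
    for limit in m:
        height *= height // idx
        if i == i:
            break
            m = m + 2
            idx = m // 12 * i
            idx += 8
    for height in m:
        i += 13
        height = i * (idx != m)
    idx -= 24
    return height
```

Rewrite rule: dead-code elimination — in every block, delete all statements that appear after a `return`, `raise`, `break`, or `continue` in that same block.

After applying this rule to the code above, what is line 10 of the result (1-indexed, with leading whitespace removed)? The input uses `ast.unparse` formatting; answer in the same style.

i += 13

Transformed code:
def adj(height, idx, m, i):
    idx += height - 18
    if 8 != 8:
        raise ValueError(m)
    for limit in m:
        height *= height // idx
        if i == i:
            break
    for height in m:
        i += 13
        height = i * (idx != m)
    idx -= 24
    return height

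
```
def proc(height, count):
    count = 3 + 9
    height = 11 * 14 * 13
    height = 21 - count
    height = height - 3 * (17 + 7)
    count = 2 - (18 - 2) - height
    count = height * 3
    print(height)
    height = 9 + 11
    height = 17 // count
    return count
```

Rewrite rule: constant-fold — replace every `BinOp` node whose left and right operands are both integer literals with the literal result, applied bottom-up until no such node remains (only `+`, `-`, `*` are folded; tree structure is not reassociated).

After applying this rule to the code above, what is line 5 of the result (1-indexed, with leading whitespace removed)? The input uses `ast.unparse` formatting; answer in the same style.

height = height - 72

Transformed code:
def proc(height, count):
    count = 12
    height = 2002
    height = 21 - count
    height = height - 72
    count = -14 - height
    count = height * 3
    print(height)
    height = 20
    height = 17 // count
    return count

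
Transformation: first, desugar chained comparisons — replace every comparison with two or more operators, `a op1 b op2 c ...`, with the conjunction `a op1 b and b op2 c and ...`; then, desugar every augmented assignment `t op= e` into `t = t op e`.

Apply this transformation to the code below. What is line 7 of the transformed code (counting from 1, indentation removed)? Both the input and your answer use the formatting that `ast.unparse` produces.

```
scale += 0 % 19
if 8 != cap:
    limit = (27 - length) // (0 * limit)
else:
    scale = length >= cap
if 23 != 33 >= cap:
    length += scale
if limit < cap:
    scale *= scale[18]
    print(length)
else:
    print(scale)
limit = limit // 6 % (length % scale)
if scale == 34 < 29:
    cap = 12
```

Transformed code:
scale = scale + 0 % 19
if 8 != cap:
    limit = (27 - length) // (0 * limit)
else:
    scale = length >= cap
if 23 != 33 and 33 >= cap:
    length = length + scale
if limit < cap:
    scale = scale * scale[18]
    print(length)
else:
    print(scale)
limit = limit // 6 % (length % scale)
if scale == 34 and 34 < 29:
    cap = 12

length = length + scale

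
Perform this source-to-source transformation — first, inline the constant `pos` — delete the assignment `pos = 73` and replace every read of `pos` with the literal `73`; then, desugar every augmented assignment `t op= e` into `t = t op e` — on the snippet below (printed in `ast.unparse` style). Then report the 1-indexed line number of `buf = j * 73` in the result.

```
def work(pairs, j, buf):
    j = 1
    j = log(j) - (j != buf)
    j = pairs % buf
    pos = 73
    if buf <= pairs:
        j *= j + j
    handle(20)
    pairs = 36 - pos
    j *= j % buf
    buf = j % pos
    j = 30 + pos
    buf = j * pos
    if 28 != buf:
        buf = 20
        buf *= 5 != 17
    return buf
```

Transformed code:
def work(pairs, j, buf):
    j = 1
    j = log(j) - (j != buf)
    j = pairs % buf
    if buf <= pairs:
        j = j * (j + j)
    handle(20)
    pairs = 36 - 73
    j = j * (j % buf)
    buf = j % 73
    j = 30 + 73
    buf = j * 73
    if 28 != buf:
        buf = 20
        buf = buf * (5 != 17)
    return buf

12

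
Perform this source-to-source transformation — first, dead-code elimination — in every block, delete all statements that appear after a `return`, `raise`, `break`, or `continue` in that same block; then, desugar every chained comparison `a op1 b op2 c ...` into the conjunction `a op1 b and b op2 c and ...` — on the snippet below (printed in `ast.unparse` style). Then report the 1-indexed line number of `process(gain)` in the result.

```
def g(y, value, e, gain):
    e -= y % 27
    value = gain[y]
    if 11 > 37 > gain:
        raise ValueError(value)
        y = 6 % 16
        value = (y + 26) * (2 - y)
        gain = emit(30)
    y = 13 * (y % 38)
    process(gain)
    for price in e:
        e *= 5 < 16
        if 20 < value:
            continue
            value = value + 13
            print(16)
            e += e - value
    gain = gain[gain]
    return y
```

7

Transformed code:
def g(y, value, e, gain):
    e -= y % 27
    value = gain[y]
    if 11 > 37 and 37 > gain:
        raise ValueError(value)
    y = 13 * (y % 38)
    process(gain)
    for price in e:
        e *= 5 < 16
        if 20 < value:
            continue
    gain = gain[gain]
    return y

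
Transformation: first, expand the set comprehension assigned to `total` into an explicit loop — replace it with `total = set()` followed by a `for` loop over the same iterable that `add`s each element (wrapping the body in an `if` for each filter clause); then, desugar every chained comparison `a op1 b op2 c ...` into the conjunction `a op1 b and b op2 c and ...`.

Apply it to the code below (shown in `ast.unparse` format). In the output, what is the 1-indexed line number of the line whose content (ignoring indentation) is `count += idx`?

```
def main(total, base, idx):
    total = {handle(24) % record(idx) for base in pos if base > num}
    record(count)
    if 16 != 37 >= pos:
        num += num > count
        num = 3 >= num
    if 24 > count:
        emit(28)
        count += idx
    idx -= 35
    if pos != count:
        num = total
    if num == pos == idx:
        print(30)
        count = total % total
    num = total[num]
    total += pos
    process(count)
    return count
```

Transformed code:
def main(total, base, idx):
    total = set()
    for base in pos:
        if base > num:
            total.add(handle(24) % record(idx))
    record(count)
    if 16 != 37 and 37 >= pos:
        num += num > count
        num = 3 >= num
    if 24 > count:
        emit(28)
        count += idx
    idx -= 35
    if pos != count:
        num = total
    if num == pos and pos == idx:
        print(30)
        count = total % total
    num = total[num]
    total += pos
    process(count)
    return count

12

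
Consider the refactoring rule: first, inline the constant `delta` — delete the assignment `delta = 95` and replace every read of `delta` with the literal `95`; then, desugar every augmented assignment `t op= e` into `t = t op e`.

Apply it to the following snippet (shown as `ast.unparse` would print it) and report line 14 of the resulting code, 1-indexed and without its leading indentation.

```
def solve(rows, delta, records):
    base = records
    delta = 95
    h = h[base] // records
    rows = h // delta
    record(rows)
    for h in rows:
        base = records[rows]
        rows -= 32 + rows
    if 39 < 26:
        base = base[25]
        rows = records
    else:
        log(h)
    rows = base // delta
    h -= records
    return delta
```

Transformed code:
def solve(rows, delta, records):
    base = records
    h = h[base] // records
    rows = h // 95
    record(rows)
    for h in rows:
        base = records[rows]
        rows = rows - (32 + rows)
    if 39 < 26:
        base = base[25]
        rows = records
    else:
        log(h)
    rows = base // 95
    h = h - records
    return 95

rows = base // 95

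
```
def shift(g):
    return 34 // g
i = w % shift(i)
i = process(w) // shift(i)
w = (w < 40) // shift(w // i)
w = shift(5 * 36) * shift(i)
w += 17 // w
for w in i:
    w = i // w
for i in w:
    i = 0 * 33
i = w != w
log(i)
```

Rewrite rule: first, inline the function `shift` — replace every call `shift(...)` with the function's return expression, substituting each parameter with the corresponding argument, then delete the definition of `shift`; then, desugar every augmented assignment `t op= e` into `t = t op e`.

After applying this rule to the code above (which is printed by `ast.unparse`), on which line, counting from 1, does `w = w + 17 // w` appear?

5

Transformed code:
i = w % (34 // i)
i = process(w) // (34 // i)
w = (w < 40) // (34 // (w // i))
w = 34 // (5 * 36) * (34 // i)
w = w + 17 // w
for w in i:
    w = i // w
for i in w:
    i = 0 * 33
i = w != w
log(i)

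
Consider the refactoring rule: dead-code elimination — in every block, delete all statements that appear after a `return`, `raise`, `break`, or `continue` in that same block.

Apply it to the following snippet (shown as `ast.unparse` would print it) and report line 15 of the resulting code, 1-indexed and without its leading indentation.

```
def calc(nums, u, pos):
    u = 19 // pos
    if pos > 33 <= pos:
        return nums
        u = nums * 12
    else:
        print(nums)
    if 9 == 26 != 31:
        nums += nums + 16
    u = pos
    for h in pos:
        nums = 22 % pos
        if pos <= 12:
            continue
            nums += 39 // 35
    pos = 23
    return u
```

return u

Transformed code:
def calc(nums, u, pos):
    u = 19 // pos
    if pos > 33 <= pos:
        return nums
    else:
        print(nums)
    if 9 == 26 != 31:
        nums += nums + 16
    u = pos
    for h in pos:
        nums = 22 % pos
        if pos <= 12:
            continue
    pos = 23
    return u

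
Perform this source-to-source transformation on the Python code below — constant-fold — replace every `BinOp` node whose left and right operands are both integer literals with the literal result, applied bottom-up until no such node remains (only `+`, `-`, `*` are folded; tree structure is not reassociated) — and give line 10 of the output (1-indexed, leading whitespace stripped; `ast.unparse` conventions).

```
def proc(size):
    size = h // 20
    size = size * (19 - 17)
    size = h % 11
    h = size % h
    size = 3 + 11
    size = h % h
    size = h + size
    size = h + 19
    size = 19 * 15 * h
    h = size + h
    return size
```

size = 285 * h

Transformed code:
def proc(size):
    size = h // 20
    size = size * 2
    size = h % 11
    h = size % h
    size = 14
    size = h % h
    size = h + size
    size = h + 19
    size = 285 * h
    h = size + h
    return size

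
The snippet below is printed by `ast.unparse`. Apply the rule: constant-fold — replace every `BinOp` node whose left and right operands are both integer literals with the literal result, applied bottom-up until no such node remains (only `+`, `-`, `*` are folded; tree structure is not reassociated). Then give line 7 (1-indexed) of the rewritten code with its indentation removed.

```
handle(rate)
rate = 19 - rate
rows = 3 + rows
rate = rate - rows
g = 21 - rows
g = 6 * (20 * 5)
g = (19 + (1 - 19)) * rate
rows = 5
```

Transformed code:
handle(rate)
rate = 19 - rate
rows = 3 + rows
rate = rate - rows
g = 21 - rows
g = 600
g = 1 * rate
rows = 5

g = 1 * rate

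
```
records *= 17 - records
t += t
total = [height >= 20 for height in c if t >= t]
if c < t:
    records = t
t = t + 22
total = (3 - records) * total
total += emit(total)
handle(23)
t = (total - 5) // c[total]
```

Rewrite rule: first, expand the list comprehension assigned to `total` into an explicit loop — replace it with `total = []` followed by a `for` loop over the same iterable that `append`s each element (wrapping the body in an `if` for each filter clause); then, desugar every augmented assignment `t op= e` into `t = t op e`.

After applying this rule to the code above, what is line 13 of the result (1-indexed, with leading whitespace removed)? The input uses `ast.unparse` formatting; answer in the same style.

Transformed code:
records = records * (17 - records)
t = t + t
total = []
for height in c:
    if t >= t:
        total.append(height >= 20)
if c < t:
    records = t
t = t + 22
total = (3 - records) * total
total = total + emit(total)
handle(23)
t = (total - 5) // c[total]

t = (total - 5) // c[total]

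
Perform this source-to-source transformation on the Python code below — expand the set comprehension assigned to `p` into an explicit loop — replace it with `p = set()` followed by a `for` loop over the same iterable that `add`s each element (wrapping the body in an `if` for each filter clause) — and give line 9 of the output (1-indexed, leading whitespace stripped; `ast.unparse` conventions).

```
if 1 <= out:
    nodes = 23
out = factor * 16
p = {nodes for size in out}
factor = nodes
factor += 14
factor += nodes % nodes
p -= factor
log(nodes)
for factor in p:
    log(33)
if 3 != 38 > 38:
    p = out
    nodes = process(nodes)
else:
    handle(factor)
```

Transformed code:
if 1 <= out:
    nodes = 23
out = factor * 16
p = set()
for size in out:
    p.add(nodes)
factor = nodes
factor += 14
factor += nodes % nodes
p -= factor
log(nodes)
for factor in p:
    log(33)
if 3 != 38 > 38:
    p = out
    nodes = process(nodes)
else:
    handle(factor)

factor += nodes % nodes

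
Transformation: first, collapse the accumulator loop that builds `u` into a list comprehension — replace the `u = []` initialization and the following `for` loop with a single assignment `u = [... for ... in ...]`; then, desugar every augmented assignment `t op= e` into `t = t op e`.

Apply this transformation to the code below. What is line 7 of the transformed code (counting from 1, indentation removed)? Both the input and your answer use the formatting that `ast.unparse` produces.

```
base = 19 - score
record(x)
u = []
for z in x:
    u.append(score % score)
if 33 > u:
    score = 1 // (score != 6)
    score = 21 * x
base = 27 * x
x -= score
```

base = 27 * x

Transformed code:
base = 19 - score
record(x)
u = [score % score for z in x]
if 33 > u:
    score = 1 // (score != 6)
    score = 21 * x
base = 27 * x
x = x - score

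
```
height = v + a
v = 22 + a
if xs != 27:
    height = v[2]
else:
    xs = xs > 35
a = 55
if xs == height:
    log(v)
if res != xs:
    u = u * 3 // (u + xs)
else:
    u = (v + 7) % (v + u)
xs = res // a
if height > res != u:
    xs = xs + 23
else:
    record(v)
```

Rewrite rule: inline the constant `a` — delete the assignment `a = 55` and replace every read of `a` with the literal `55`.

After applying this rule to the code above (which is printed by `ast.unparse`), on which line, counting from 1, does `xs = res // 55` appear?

Transformed code:
height = v + 55
v = 22 + 55
if xs != 27:
    height = v[2]
else:
    xs = xs > 35
if xs == height:
    log(v)
if res != xs:
    u = u * 3 // (u + xs)
else:
    u = (v + 7) % (v + u)
xs = res // 55
if height > res != u:
    xs = xs + 23
else:
    record(v)

13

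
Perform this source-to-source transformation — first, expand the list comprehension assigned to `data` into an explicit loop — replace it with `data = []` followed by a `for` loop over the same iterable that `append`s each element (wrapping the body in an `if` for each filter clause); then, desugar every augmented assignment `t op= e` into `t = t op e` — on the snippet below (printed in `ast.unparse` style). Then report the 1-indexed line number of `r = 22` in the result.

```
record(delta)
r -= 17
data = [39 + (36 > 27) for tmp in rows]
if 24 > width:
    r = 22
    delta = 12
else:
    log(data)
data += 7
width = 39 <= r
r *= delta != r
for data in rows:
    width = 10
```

7

Transformed code:
record(delta)
r = r - 17
data = []
for tmp in rows:
    data.append(39 + (36 > 27))
if 24 > width:
    r = 22
    delta = 12
else:
    log(data)
data = data + 7
width = 39 <= r
r = r * (delta != r)
for data in rows:
    width = 10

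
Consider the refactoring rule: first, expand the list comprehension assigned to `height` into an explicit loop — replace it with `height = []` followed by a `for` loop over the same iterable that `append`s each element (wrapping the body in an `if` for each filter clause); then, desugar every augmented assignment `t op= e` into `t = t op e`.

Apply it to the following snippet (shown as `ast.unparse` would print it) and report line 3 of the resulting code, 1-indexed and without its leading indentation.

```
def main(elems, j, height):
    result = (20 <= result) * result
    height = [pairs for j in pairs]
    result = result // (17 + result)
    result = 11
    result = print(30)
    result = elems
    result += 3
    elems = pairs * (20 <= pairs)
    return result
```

height = []

Transformed code:
def main(elems, j, height):
    result = (20 <= result) * result
    height = []
    for j in pairs:
        height.append(pairs)
    result = result // (17 + result)
    result = 11
    result = print(30)
    result = elems
    result = result + 3
    elems = pairs * (20 <= pairs)
    return result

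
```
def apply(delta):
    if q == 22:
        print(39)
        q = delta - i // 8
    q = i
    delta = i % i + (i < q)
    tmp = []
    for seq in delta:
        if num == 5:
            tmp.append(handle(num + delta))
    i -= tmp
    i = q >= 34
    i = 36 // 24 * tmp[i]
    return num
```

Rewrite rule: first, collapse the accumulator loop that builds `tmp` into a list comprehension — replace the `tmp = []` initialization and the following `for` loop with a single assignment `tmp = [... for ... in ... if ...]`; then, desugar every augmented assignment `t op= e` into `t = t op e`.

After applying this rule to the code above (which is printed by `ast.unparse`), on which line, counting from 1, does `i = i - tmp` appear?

8

Transformed code:
def apply(delta):
    if q == 22:
        print(39)
        q = delta - i // 8
    q = i
    delta = i % i + (i < q)
    tmp = [handle(num + delta) for seq in delta if num == 5]
    i = i - tmp
    i = q >= 34
    i = 36 // 24 * tmp[i]
    return num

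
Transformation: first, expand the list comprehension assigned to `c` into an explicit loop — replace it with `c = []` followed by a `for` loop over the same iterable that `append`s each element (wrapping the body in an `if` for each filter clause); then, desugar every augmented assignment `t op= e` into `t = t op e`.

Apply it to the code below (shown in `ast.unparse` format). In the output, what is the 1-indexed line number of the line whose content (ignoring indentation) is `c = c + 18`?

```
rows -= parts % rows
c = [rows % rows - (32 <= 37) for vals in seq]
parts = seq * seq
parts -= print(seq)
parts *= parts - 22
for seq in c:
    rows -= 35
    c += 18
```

10

Transformed code:
rows = rows - parts % rows
c = []
for vals in seq:
    c.append(rows % rows - (32 <= 37))
parts = seq * seq
parts = parts - print(seq)
parts = parts * (parts - 22)
for seq in c:
    rows = rows - 35
    c = c + 18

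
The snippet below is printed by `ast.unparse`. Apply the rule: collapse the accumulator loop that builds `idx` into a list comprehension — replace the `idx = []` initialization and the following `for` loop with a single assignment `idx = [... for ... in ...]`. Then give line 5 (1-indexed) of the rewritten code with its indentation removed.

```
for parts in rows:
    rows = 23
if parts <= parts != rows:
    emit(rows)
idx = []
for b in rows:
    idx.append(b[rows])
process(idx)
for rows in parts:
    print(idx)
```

idx = [b[rows] for b in rows]

Transformed code:
for parts in rows:
    rows = 23
if parts <= parts != rows:
    emit(rows)
idx = [b[rows] for b in rows]
process(idx)
for rows in parts:
    print(idx)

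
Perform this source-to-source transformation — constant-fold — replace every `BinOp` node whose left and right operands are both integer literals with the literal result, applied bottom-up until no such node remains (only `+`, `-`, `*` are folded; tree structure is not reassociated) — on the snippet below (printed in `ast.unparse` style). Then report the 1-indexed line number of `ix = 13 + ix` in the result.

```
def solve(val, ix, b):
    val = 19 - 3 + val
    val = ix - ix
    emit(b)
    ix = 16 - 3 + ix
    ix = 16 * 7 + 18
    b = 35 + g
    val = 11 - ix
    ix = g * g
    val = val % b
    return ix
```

Transformed code:
def solve(val, ix, b):
    val = 16 + val
    val = ix - ix
    emit(b)
    ix = 13 + ix
    ix = 130
    b = 35 + g
    val = 11 - ix
    ix = g * g
    val = val % b
    return ix

5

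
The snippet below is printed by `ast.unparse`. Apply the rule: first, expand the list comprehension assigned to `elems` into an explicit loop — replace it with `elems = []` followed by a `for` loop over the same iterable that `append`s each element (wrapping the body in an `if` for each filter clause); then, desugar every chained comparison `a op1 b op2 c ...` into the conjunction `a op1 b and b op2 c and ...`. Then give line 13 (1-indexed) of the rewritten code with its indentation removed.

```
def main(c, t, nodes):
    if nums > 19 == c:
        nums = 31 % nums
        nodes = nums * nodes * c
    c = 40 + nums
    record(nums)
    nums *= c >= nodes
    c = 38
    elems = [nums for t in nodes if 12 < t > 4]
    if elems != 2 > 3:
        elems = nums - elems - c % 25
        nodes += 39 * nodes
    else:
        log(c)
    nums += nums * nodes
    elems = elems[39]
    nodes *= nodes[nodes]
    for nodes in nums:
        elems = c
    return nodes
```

Transformed code:
def main(c, t, nodes):
    if nums > 19 and 19 == c:
        nums = 31 % nums
        nodes = nums * nodes * c
    c = 40 + nums
    record(nums)
    nums *= c >= nodes
    c = 38
    elems = []
    for t in nodes:
        if 12 < t and t > 4:
            elems.append(nums)
    if elems != 2 and 2 > 3:
        elems = nums - elems - c % 25
        nodes += 39 * nodes
    else:
        log(c)
    nums += nums * nodes
    elems = elems[39]
    nodes *= nodes[nodes]
    for nodes in nums:
        elems = c
    return nodes

if elems != 2 and 2 > 3:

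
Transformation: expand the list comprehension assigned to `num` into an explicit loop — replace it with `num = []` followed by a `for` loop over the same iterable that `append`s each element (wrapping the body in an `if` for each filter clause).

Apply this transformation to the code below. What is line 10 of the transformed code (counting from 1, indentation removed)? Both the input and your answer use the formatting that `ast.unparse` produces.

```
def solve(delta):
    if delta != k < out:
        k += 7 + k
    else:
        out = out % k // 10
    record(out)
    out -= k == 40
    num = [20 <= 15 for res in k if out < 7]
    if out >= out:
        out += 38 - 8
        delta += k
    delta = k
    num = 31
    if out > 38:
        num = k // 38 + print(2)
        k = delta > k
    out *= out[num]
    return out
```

Transformed code:
def solve(delta):
    if delta != k < out:
        k += 7 + k
    else:
        out = out % k // 10
    record(out)
    out -= k == 40
    num = []
    for res in k:
        if out < 7:
            num.append(20 <= 15)
    if out >= out:
        out += 38 - 8
        delta += k
    delta = k
    num = 31
    if out > 38:
        num = k // 38 + print(2)
        k = delta > k
    out *= out[num]
    return out

if out < 7:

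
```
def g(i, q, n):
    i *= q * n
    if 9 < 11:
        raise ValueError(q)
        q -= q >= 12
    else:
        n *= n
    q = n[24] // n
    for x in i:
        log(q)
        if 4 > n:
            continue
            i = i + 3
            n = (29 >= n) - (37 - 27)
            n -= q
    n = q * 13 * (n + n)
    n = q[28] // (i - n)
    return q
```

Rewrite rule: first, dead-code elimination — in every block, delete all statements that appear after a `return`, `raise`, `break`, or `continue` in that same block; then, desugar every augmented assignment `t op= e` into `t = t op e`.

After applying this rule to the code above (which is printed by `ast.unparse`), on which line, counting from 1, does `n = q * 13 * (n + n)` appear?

12

Transformed code:
def g(i, q, n):
    i = i * (q * n)
    if 9 < 11:
        raise ValueError(q)
    else:
        n = n * n
    q = n[24] // n
    for x in i:
        log(q)
        if 4 > n:
            continue
    n = q * 13 * (n + n)
    n = q[28] // (i - n)
    return q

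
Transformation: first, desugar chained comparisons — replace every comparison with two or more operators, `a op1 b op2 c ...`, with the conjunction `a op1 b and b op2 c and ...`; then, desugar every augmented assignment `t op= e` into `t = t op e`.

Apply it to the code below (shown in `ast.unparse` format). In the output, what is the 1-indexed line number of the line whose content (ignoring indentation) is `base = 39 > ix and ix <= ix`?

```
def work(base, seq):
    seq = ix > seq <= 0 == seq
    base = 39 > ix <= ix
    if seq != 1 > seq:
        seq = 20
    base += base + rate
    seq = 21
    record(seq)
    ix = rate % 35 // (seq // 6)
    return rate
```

Transformed code:
def work(base, seq):
    seq = ix > seq and seq <= 0 and (0 == seq)
    base = 39 > ix and ix <= ix
    if seq != 1 and 1 > seq:
        seq = 20
    base = base + (base + rate)
    seq = 21
    record(seq)
    ix = rate % 35 // (seq // 6)
    return rate

3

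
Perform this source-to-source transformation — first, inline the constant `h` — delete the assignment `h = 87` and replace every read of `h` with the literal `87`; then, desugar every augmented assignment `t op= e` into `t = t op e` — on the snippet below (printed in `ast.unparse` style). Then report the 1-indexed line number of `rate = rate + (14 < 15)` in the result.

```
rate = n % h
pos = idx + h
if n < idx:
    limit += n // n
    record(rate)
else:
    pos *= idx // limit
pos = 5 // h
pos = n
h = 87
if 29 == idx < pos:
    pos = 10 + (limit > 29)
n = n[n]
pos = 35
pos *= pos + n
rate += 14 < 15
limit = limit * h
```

Transformed code:
rate = n % 87
pos = idx + 87
if n < idx:
    limit = limit + n // n
    record(rate)
else:
    pos = pos * (idx // limit)
pos = 5 // 87
pos = n
if 29 == idx < pos:
    pos = 10 + (limit > 29)
n = n[n]
pos = 35
pos = pos * (pos + n)
rate = rate + (14 < 15)
limit = limit * 87

15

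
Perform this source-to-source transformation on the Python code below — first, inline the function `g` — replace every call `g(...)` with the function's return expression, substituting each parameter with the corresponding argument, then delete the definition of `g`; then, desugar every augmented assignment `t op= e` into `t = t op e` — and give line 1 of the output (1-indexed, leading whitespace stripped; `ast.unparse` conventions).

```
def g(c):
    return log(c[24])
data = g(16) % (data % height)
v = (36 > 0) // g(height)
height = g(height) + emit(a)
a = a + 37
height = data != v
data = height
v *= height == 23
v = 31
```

data = log(16[24]) % (data % height)

Transformed code:
data = log(16[24]) % (data % height)
v = (36 > 0) // log(height[24])
height = log(height[24]) + emit(a)
a = a + 37
height = data != v
data = height
v = v * (height == 23)
v = 31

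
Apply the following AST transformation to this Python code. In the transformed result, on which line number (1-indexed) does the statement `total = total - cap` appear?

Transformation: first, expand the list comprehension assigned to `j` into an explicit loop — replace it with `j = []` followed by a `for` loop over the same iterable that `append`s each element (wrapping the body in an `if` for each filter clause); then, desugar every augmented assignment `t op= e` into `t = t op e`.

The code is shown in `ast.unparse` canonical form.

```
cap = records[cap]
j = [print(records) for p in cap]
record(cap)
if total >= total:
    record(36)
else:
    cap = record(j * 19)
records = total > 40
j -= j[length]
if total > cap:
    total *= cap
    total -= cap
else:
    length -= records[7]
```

Transformed code:
cap = records[cap]
j = []
for p in cap:
    j.append(print(records))
record(cap)
if total >= total:
    record(36)
else:
    cap = record(j * 19)
records = total > 40
j = j - j[length]
if total > cap:
    total = total * cap
    total = total - cap
else:
    length = length - records[7]

14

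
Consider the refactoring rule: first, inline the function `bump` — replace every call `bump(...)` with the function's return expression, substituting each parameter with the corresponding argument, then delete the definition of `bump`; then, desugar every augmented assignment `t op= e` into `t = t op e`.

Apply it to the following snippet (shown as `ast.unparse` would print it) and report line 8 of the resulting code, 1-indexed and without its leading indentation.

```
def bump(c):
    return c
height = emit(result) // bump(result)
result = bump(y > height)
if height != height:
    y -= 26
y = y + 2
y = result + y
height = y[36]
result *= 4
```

Transformed code:
height = emit(result) // result
result = y > height
if height != height:
    y = y - 26
y = y + 2
y = result + y
height = y[36]
result = result * 4

result = result * 4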